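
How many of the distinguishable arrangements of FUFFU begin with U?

4

Fix U in the first position and arrange the remaining 4 letters.
Those 4 letters have F appearing 3 times, giving (4)!/(3!) = 4.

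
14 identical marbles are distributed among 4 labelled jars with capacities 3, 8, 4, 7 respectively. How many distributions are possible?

Without the upper bounds there are C(17,3) = 680 ways to split 14 among 4 jars.
Subtract solutions that violate a single cap (substitute x_i' = x_i − (cap_i+1)): x_1 ≥ 4 gives C(13,3) = 286; x_2 ≥ 9 gives C(8,3) = 56; x_3 ≥ 5 gives C(12,3) = 220; x_4 ≥ 8 gives C(9,3) = 84. Together 646.
Add back pairs where two caps are both exceeded: 4 + 56 + 10 + 1 + 0 + 4 = 75.
By inclusion–exclusion the count is 680 − 646 + 75 = 109.

109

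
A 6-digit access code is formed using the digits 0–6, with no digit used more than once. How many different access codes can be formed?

This is a permutation of 6 out of 7: P(7,6) = 7!/1!.
7 × 6 × 5 × 4 × 3 × 2 = 5040.

5040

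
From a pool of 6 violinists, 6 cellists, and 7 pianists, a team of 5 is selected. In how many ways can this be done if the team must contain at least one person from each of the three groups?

8295

Unrestricted: C(19,5) = 11628 ways to pick any 5 of the 19.
Selections missing a whole group: no violinists → C(13,5) = 1287; no cellists → C(13,5) = 1287; no pianists → C(12,5) = 792.
Add back selections omitting two groups (i.e. drawn from a single group): C(6,5) + C(6,5) + C(7,5) = 33.
By inclusion–exclusion: 11628 − 3366 + 33 = 8295.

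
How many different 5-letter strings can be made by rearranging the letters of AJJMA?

Letter multiplicities in AJJMA: A×2, J×2, M×1.
Dividing 5! = 120 by 2!·2! = 4 for the repeated letters gives 30.

30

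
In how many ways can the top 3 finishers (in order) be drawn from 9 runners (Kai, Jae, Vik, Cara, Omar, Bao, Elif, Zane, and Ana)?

504

This is an ordered selection of 3 from 9: P(9,3).
That gives 9 × 8 × 7 = 504.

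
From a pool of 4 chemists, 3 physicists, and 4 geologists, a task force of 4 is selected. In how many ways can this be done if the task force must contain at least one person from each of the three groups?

Total 4-person selections from all 11: C(11,4) = 330.
Subtract selections that omit an entire group: no chemists → C(7,4) = 35; no physicists → C(8,4) = 70; no geologists → C(7,4) = 35.
Add back selections omitting two groups (i.e. drawn from a single group): C(4,4) + C(3,4) + C(4,4) = 2.
By inclusion–exclusion: 330 − 140 + 2 = 192.

192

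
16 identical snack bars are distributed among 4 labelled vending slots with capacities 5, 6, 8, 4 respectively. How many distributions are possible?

Without the upper bounds there are C(19,3) = 969 ways to split 16 among 4 vending slots.
Subtract solutions that violate a single cap (substitute x_i' = x_i − (cap_i+1)): x_1 ≥ 6 gives C(13,3) = 286; x_2 ≥ 7 gives C(12,3) = 220; x_3 ≥ 9 gives C(10,3) = 120; x_4 ≥ 5 gives C(14,3) = 364. Together 990.
Add back pairs where two caps are both exceeded: 20 + 4 + 56 + 1 + 35 + 10 = 126.
By inclusion–exclusion the count is 969 − 990 + 126 = 105.

105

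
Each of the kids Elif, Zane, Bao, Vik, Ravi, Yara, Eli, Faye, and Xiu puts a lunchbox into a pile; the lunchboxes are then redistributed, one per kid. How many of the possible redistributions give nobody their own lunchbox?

133496

Count assignments avoiding every fixed point. For any j of the 9 kids fixed to their own lunchbox, the other 9−j can be arranged in (9−j)! ways.
By inclusion–exclusion this is Σ_{j=0}^{9} (−1)^j C(9,j)·(9−j)!.
Computing: 362880 − 362880 + 181440 − 60480 + 15120 − 3024 + 504 − 72 + 9 − 1 = 133496.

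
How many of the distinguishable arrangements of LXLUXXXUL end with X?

Fix X in the last position and arrange the remaining 8 letters.
Those 8 letters have L appearing 3 times, U appearing twice, and X appearing 3 times, giving (8)!/(3!·3!·2!) = 560.

560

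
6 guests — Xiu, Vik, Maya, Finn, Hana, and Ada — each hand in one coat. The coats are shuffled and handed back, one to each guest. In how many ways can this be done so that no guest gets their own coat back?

265

Count assignments avoiding every fixed point. For any j of the 6 guests fixed to their own coat, the other 6−j can be arranged in (6−j)! ways.
By inclusion–exclusion this is Σ_{j=0}^{6} (−1)^j C(6,j)·(6−j)!.
Computing: 720 − 720 + 360 − 120 + 30 − 6 + 1 = 265.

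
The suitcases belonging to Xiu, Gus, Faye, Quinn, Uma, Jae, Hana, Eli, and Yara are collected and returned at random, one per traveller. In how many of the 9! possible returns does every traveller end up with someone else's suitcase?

133496

Count assignments avoiding every fixed point. For any j of the 9 travellers fixed to their own suitcase, the other 9−j can be arranged in (9−j)! ways.
By inclusion–exclusion this is Σ_{j=0}^{9} (−1)^j C(9,j)·(9−j)!.
Computing: 362880 − 362880 + 181440 − 60480 + 15120 − 3024 + 504 − 72 + 9 − 1 = 133496.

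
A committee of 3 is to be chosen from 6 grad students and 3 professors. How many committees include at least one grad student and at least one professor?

With no constraint there are C(9,3) = 84 possible selections.
Subtract selections that omit an entire group: no grad students → C(3,3) = 1; no professors → C(6,3) = 20.
Both groups omitted at once is impossible, so 84 − 21 = 63.

63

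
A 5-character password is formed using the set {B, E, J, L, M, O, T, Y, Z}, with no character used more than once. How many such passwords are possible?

15120

With no repetition, fill the 5 characters in order: 9 choices, then 8, down to 5.
That product is 9 × 8 × 7 × 6 × 5 = 15120.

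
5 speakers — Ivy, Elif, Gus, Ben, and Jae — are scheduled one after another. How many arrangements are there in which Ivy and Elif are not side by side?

There are 5! = 120 arrangements in all. If Ivy and Elif are adjacent, merging them into one block gives 2·(4)! = 48 arrangements.
So 120 − 48 = 72 arrangements keep them apart.

72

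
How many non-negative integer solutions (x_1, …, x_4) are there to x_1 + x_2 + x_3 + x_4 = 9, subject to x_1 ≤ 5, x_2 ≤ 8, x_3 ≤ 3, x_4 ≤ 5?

Ignoring the caps, the number of non-negative solutions to x_1+…+x_4 = 9 is C(12,3) = 220.
Subtract solutions that violate a single cap (substitute x_i' = x_i − (cap_i+1)): x_1 ≥ 6 gives C(6,3) = 20; x_2 ≥ 9 gives C(3,3) = 1; x_3 ≥ 4 gives C(8,3) = 56; x_4 ≥ 6 gives C(6,3) = 20. Together 97.
No two caps can be exceeded simultaneously, so the pair terms are all 0.
By inclusion–exclusion the count is 220 − 97 + 0 = 123.

123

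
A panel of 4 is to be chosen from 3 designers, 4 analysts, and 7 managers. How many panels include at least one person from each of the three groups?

Total 4-person selections from all 14: C(14,4) = 1001.
Subtract selections that omit an entire group: no designers → C(11,4) = 330; no analysts → C(10,4) = 210; no managers → C(7,4) = 35.
Add back selections omitting two groups (i.e. drawn from a single group): C(3,4) + C(4,4) + C(7,4) = 36.
By inclusion–exclusion: 1001 − 575 + 36 = 462.

462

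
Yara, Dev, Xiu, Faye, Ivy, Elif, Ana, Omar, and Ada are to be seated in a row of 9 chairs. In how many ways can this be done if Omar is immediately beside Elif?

80640

Glue Omar and Elif into one block (2 internal orders), leaving 8 units to arrange in a row.
So the count is 2·(8)! = 80640.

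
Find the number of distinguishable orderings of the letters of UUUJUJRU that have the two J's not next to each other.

Total arrangements of UUUJUJRU: 8!/(5!·2!) = 168.
If the two J's are adjacent, glue them into one block, leaving 7 items to arrange: (7)!/(5!) = 42 ways.
Hence 168 − 42 = 126.

126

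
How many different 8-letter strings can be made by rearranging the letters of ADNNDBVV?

5040

ADNNDBVV has 8 letters with D appearing twice, N appearing twice, and V appearing twice.
So there are 8! / (2!·2!·2!) = 5040 distinguishable arrangements.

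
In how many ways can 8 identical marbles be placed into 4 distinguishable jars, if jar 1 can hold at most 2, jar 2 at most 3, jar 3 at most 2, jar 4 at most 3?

Ignoring the caps, the number of non-negative solutions to x_1+…+x_4 = 8 is C(11,3) = 165.
Subtract solutions that violate a single cap (substitute x_i' = x_i − (cap_i+1)): x_1 ≥ 3 gives C(8,3) = 56; x_2 ≥ 4 gives C(7,3) = 35; x_3 ≥ 3 gives C(8,3) = 56; x_4 ≥ 4 gives C(7,3) = 35. Together 182.
Add back pairs where two caps are both exceeded: 4 + 10 + 4 + 4 + 1 + 4 = 27.
By inclusion–exclusion the count is 165 − 182 + 27 = 10.

10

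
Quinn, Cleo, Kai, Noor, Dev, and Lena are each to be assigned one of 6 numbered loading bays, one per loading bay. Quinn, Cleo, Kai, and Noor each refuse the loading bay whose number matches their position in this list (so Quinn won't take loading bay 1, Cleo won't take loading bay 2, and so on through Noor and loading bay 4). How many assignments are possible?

Let Aᵢ (for 1 ≤ i ≤ 4) be the placements that put person i in their forbidden loading bay. Any j of these fix j positions, leaving (6−j)! ways to fill the rest, and there are C(4,j) ways to pick which j.
By inclusion–exclusion, the number of valid placements is Σ_{j=0}^{4} (−1)^j C(4,j)·(6−j)!.
Computing: 720 − 480 + 144 − 24 + 2 = 362.

362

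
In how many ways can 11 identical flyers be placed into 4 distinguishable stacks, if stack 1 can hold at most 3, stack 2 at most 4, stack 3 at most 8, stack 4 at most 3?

Ignoring the caps, the number of non-negative solutions to x_1+…+x_4 = 11 is C(14,3) = 364.
Subtract solutions that violate a single cap (substitute x_i' = x_i − (cap_i+1)): x_1 ≥ 4 gives C(10,3) = 120; x_2 ≥ 5 gives C(9,3) = 84; x_3 ≥ 9 gives C(5,3) = 10; x_4 ≥ 4 gives C(10,3) = 120. Together 334.
Add back pairs where two caps are both exceeded: 10 + 0 + 20 + 0 + 10 + 0 = 40.
By inclusion–exclusion the count is 364 − 334 + 40 = 70.

70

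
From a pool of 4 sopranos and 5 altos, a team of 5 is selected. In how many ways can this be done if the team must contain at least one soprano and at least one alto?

Total 5-person selections from all 9: C(9,5) = 126.
Selections missing a whole group: no sopranos → C(5,5) = 1; no altos → C(4,5) = 0.
Both groups omitted at once is impossible, so 126 − 1 = 125.

125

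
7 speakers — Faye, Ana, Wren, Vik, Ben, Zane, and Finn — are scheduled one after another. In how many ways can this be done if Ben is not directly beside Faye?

3600

There are 7! = 5040 arrangements in all. If Ben and Faye are adjacent, merging them into one block gives 2·(6)! = 1440 arrangements.
So 5040 − 1440 = 3600 arrangements keep them apart.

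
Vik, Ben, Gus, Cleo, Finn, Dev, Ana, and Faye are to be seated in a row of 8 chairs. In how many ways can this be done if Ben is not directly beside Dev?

30240

There are 8! = 40320 arrangements in all. If Ben and Dev are adjacent, merging them into one block gives 2·(7)! = 10080 arrangements.
Complementary counting: 40320 − 10080 = 30240.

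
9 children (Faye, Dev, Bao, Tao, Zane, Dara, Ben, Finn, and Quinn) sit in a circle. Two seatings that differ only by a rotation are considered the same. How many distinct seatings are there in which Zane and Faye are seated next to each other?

Treat {Zane, Faye} as one unit (2 internal orders) and seat the resulting 8 units around the table: (7)! circular arrangements.
So 2 × (7)! = 2 × 5040 = 10080.

10080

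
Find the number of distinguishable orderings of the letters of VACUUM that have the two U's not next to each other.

There are 6!/(2!) = 360 arrangements of VACUUM in total.
If the two U's are adjacent, glue them into one block, leaving 5 items to arrange: (5)! = 120 ways.
Hence 360 − 120 = 240.

240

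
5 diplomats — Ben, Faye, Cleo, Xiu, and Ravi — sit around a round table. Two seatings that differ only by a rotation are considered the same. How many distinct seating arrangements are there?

24

Fix one person's seat to break rotational symmetry; the remaining 4 people can be arranged in (4)! = 24 ways.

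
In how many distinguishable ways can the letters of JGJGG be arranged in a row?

10

Letter multiplicities in JGJGG: G×3, J×2.
So there are 5! / (3!·2!) = 10 distinguishable arrangements.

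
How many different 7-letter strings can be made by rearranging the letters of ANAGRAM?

The 7 letters of ANAGRAM have repeats: A appearing 3 times.
The number of distinct arrangements is 7!/(3!) = 5040/6 = 840.

840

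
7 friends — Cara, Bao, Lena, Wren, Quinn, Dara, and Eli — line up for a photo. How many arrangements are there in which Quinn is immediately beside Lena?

1440

Place the 5 others and the Quinn-Lena pair as 6 objects in a line; the pair has 2 internal arrangements.
So the count is 2·(6)! = 1440.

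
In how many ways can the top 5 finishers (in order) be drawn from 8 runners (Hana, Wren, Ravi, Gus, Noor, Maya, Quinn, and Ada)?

6720

There are 8 choices for 1st place, 7 for 2nd, and so on down to 4 for position 5.
That gives 8 × 7 × 6 × 5 × 4 = 6720.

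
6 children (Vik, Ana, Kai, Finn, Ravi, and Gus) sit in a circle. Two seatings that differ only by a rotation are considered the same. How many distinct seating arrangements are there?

120

Fix one person's seat to break rotational symmetry; the remaining 5 people can be arranged in (5)! = 120 ways.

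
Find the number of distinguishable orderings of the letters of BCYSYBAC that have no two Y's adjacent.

Total arrangements of BCYSYBAC: 8!/(2!·2!·2!) = 5040.
If the two Y's are adjacent, glue them into one block, leaving 7 items to arrange: (7)!/(2!·2!) = 1260 ways.
Subtracting, 5040 − 1260 = 3780 arrangements keep the Y's apart.

3780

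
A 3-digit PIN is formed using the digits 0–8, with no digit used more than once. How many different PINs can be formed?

This is a permutation of 3 out of 9: P(9,3) = 9!/6!.
That product is 9 × 8 × 7 = 504.

504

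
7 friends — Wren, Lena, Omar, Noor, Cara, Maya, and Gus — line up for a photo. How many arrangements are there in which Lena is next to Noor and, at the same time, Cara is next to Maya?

Treat {Lena,Noor} as one block (2 orders) and {Cara,Maya} as another (2 orders).
That leaves 5 units to arrange: 2 × 2 × 5! = 4 × 120 = 480.

480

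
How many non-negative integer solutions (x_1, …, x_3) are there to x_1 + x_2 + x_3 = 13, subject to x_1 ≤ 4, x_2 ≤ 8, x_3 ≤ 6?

20

Ignoring the caps, the number of non-negative solutions to x_1+…+x_3 = 13 is C(15,2) = 105.
Subtract solutions that violate a single cap (substitute x_i' = x_i − (cap_i+1)): x_1 ≥ 5 gives C(10,2) = 45; x_2 ≥ 9 gives C(6,2) = 15; x_3 ≥ 7 gives C(8,2) = 28. Together 88.
Add back pairs where two caps are both exceeded: 0 + 3 + 0 = 3.
By inclusion–exclusion the count is 105 − 88 + 3 = 20.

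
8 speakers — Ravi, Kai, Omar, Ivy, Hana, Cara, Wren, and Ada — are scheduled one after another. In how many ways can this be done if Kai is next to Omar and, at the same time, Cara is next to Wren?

Treat {Kai,Omar} as one block (2 orders) and {Cara,Wren} as another (2 orders).
That leaves 6 units to arrange: 2 × 2 × 6! = 4 × 720 = 2880.

2880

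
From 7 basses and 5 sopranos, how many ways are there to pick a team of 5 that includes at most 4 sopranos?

791

Split by how many sopranos are chosen (0 through 4).
Sum: C(5,0)·C(7,5) + C(5,1)·C(7,4) + C(5,2)·C(7,3) + C(5,3)·C(7,2) + C(5,4)·C(7,1) = 21 + 175 + 350 + 210 + 35 = 791.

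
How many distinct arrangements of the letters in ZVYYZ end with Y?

12

With the last slot taken by Y, it remains to arrange the other 4 letters (ZVYZ).
Those 4 letters have Z appearing twice, giving (4)!/(2!) = 12.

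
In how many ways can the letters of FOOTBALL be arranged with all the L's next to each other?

2520

Treat the 2 copies of L as a single block. The multiset to arrange is then {LL, A, B, F, O, O, T}, 7 items in all.
That gives (7)!/(2!) = 2520 arrangements.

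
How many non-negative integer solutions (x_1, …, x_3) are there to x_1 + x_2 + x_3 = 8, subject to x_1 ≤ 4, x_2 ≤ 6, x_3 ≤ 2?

12

Ignoring the caps, the number of non-negative solutions to x_1+…+x_3 = 8 is C(10,2) = 45.
Subtract solutions that violate a single cap (substitute x_i' = x_i − (cap_i+1)): x_1 ≥ 5 gives C(5,2) = 10; x_2 ≥ 7 gives C(3,2) = 3; x_3 ≥ 3 gives C(7,2) = 21. Together 34.
Add back pairs where two caps are both exceeded: 0 + 1 + 0 = 1.
By inclusion–exclusion the count is 45 − 34 + 1 = 12.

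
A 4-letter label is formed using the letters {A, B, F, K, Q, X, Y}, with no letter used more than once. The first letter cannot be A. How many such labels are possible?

720

The first letter has 7−1 = 6 choices (anything except A).
The remaining 3 letters are filled from the other 6 symbols without repetition: 6 × 5 × 4 = 120.
Total: 6 × 120 = 720.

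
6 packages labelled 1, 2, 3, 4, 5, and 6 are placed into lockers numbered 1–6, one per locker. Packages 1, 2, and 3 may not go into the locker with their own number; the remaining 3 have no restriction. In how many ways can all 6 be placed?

Let Aᵢ (for i ∈ {1, 2, 3}) be the placements that put package i in its forbidden locker. Any j of these fix j positions, leaving (6−j)! ways to fill the rest, and there are C(3,j) ways to pick which j.
By inclusion–exclusion, the number of valid placements is Σ_{j=0}^{3} (−1)^j C(3,j)·(6−j)!.
Computing: 720 − 360 + 72 − 6 = 426.

426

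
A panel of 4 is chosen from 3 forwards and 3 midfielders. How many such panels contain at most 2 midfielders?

12

Split by how many midfielders are chosen (0 through 2).
Sum: C(3,0)·C(3,4) + C(3,1)·C(3,3) + C(3,2)·C(3,2) = 0 + 3 + 9 = 12.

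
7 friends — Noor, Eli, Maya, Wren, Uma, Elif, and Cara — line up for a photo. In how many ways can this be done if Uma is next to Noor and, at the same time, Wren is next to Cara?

480

Treat {Uma,Noor} as one block (2 orders) and {Wren,Cara} as another (2 orders).
That leaves 5 units to arrange: 2 × 2 × 5! = 4 × 120 = 480.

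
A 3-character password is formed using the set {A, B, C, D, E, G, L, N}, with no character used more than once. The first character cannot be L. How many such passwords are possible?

294

The first character has 8−1 = 7 choices (anything except L).
The remaining 2 characters are filled from the other 7 symbols without repetition: 7 × 6 = 42.
Total: 7 × 42 = 294.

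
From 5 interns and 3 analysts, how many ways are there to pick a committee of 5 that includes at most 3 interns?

40

Split by how many interns are chosen (0 through 3).
Sum: C(5,0)·C(3,5) + C(5,1)·C(3,4) + C(5,2)·C(3,3) + C(5,3)·C(3,2) = 0 + 0 + 10 + 30 = 40.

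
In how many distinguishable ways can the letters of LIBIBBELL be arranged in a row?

5040

LIBIBBELL has 9 letters with B appearing 3 times, I appearing twice, and L appearing 3 times.
Dividing 9! = 362880 by 3!·3!·2! = 72 for the repeated letters gives 5040.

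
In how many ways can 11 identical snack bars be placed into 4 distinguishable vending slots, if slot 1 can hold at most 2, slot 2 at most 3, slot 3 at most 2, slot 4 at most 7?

By stars and bars, unrestricted non-negative solutions to x_1+…+x_4 = 11 number C(11+3,3) = 364.
Subtract solutions that violate a single cap (substitute x_i' = x_i − (cap_i+1)): x_1 ≥ 3 gives C(11,3) = 165; x_2 ≥ 4 gives C(10,3) = 120; x_3 ≥ 3 gives C(11,3) = 165; x_4 ≥ 8 gives C(6,3) = 20. Together 470.
Add back pairs where two caps are both exceeded: 35 + 56 + 1 + 35 + 0 + 1 = 128.
Subtract triples: 4 + 0 + 0 + 0 = 4.
By inclusion–exclusion the count is 364 − 470 + 128 − 4 = 18.

18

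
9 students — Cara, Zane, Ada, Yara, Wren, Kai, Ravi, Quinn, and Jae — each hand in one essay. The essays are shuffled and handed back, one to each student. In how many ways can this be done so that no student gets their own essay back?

Let Aᵢ be the assignments in which student i gets their own essay. We want the size of the complement of A₁∪…∪A_9.
By inclusion–exclusion this is Σ_{j=0}^{9} (−1)^j C(9,j)·(9−j)!.
Computing: 362880 − 362880 + 181440 − 60480 + 15120 − 3024 + 504 − 72 + 9 − 1 = 133496.

133496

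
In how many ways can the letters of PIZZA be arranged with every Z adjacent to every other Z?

24

Treat the 2 copies of Z as a single block. The multiset to arrange is then {ZZ, A, I, P}, 4 items in all.
All 4 items are distinct, so there are (4)! = 24 arrangements.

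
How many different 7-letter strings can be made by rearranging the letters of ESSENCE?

420

ESSENCE has 7 letters with E appearing 3 times and S appearing twice.
The number of distinct arrangements is 7!/(3!·2!) = 5040/12 = 420.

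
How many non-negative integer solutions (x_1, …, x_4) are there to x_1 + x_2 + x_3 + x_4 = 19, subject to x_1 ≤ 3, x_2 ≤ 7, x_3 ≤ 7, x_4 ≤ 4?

Without the upper bounds there are C(22,3) = 1540 ways to split 19 among 4 variables.
Subtract solutions that violate a single cap (substitute x_i' = x_i − (cap_i+1)): x_1 ≥ 4 gives C(18,3) = 816; x_2 ≥ 8 gives C(14,3) = 364; x_3 ≥ 8 gives C(14,3) = 364; x_4 ≥ 5 gives C(17,3) = 680. Together 2224.
Add back pairs where two caps are both exceeded: 120 + 120 + 286 + 20 + 84 + 84 = 714.
Subtract triples: 0 + 10 + 10 + 0 = 20.
By inclusion–exclusion the count is 1540 − 2224 + 714 − 20 = 10.

10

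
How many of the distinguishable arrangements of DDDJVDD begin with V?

Fix V in the first position and arrange the remaining 6 letters.
Those 6 letters have D appearing 5 times, giving (6)!/(5!) = 6.

6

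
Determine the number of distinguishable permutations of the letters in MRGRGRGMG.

1260

MRGRGRGMG has 9 letters with G appearing 4 times, M appearing twice, and R appearing 3 times.
The number of distinct arrangements is 9!/(4!·3!·2!) = 362880/288 = 1260.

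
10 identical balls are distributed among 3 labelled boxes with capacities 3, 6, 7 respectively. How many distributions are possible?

Without the upper bounds there are C(12,2) = 66 ways to split 10 among 3 boxes.
Subtract solutions that violate a single cap (substitute x_i' = x_i − (cap_i+1)): x_1 ≥ 4 gives C(8,2) = 28; x_2 ≥ 7 gives C(5,2) = 10; x_3 ≥ 8 gives C(4,2) = 6. Together 44.
No two caps can be exceeded simultaneously, so the pair terms are all 0.
By inclusion–exclusion the count is 66 − 44 + 0 = 22.

22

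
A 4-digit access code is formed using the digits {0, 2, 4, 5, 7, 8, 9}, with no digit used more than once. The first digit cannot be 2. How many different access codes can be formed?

The first digit has 7−1 = 6 choices (anything except 2).
The remaining 3 digits are filled from the other 6 symbols without repetition: 6 × 5 × 4 = 120.
Total: 6 × 120 = 720.

720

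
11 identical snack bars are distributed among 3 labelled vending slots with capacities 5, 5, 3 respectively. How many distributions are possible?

By stars and bars, unrestricted non-negative solutions to x_1+…+x_3 = 11 number C(11+2,2) = 78.
Subtract solutions that violate a single cap (substitute x_i' = x_i − (cap_i+1)): x_1 ≥ 6 gives C(7,2) = 21; x_2 ≥ 6 gives C(7,2) = 21; x_3 ≥ 4 gives C(9,2) = 36. Together 78.
Add back pairs where two caps are both exceeded: 0 + 3 + 3 = 6.
By inclusion–exclusion the count is 78 − 78 + 6 = 6.

6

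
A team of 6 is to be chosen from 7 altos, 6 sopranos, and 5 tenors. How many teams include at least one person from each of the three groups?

15470

Unrestricted: C(18,6) = 18564 ways to pick any 6 of the 18.
Subtract selections that omit an entire group: no altos → C(11,6) = 462; no sopranos → C(12,6) = 924; no tenors → C(13,6) = 1716.
Add back selections omitting two groups (i.e. drawn from a single group): C(7,6) + C(6,6) + C(5,6) = 8.
By inclusion–exclusion: 18564 − 3102 + 8 = 15470.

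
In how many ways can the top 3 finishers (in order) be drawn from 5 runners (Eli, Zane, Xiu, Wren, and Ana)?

60

There are 5 choices for 1st place, 4 for 2nd, and 3 for 3rd.
That gives 5 × 4 × 3 = 60.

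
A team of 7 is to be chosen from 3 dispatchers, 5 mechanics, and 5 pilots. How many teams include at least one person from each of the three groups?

1580

With no constraint there are C(13,7) = 1716 possible selections.
Subtract selections that omit an entire group: no dispatchers → C(10,7) = 120; no mechanics → C(8,7) = 8; no pilots → C(8,7) = 8.
Add back selections omitting two groups (i.e. drawn from a single group): C(3,7) + C(5,7) + C(5,7) = 0.
By inclusion–exclusion: 1716 − 136 + 0 = 1580.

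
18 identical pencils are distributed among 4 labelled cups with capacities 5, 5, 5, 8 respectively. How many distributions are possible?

By stars and bars, unrestricted non-negative solutions to x_1+…+x_4 = 18 number C(18+3,3) = 1330.
Subtract solutions that violate a single cap (substitute x_i' = x_i − (cap_i+1)): x_1 ≥ 6 gives C(15,3) = 455; x_2 ≥ 6 gives C(15,3) = 455; x_3 ≥ 6 gives C(15,3) = 455; x_4 ≥ 9 gives C(12,3) = 220. Together 1585.
Add back pairs where two caps are both exceeded: 84 + 84 + 20 + 84 + 20 + 20 = 312.
Subtract triples: 1 + 0 + 0 + 0 = 1.
By inclusion–exclusion the count is 1330 − 1585 + 312 − 1 = 56.

56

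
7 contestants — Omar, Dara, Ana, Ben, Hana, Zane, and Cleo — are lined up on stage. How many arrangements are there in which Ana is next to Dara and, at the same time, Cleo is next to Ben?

480

Treat {Ana,Dara} as one block (2 orders) and {Cleo,Ben} as another (2 orders).
That leaves 5 units to arrange: 2 × 2 × 5! = 4 × 120 = 480.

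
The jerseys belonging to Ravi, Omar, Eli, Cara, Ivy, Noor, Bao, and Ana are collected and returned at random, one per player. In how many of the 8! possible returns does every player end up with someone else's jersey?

Let Aᵢ be the assignments in which player i gets their old jersey. We want the size of the complement of A₁∪…∪A_8.
By inclusion–exclusion this is Σ_{j=0}^{8} (−1)^j C(8,j)·(8−j)!.
Computing: 40320 − 40320 + 20160 − 6720 + 1680 − 336 + 56 − 8 + 1 = 14833.

14833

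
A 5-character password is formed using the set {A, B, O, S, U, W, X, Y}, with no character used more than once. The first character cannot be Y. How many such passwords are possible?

5880

The first character has 8−1 = 7 choices (anything except Y).
The remaining 4 characters are filled from the other 7 symbols without repetition: 7 × 6 × 5 × 4 = 840.
Total: 7 × 840 = 5880.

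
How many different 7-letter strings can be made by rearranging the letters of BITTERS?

2520

The 7 letters of BITTERS have repeats: T appearing twice.
Dividing 7! = 5040 by 2! = 2 for the repeated letters gives 2520.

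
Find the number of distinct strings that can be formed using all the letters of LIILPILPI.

LIILPILPI has 9 letters with I appearing 4 times, L appearing 3 times, and P appearing twice.
So there are 9! / (4!·3!·2!) = 1260 distinguishable arrangements.

1260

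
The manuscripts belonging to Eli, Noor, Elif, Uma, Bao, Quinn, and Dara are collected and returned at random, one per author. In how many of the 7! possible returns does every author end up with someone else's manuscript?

1854

Let Aᵢ be the assignments in which author i gets their own manuscript. We want the size of the complement of A₁∪…∪A_7.
By inclusion–exclusion this is Σ_{j=0}^{7} (−1)^j C(7,j)·(7−j)!.
Computing: 5040 − 5040 + 2520 − 840 + 210 − 42 + 7 − 1 = 1854.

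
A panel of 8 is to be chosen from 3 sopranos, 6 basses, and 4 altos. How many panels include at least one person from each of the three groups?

Total 8-person selections from all 13: C(13,8) = 1287.
Selections missing a whole group: no sopranos → C(10,8) = 45; no basses → C(7,8) = 0; no altos → C(9,8) = 9.
Add back selections omitting two groups (i.e. drawn from a single group): C(3,8) + C(6,8) + C(4,8) = 0.
By inclusion–exclusion: 1287 − 54 + 0 = 1233.

1233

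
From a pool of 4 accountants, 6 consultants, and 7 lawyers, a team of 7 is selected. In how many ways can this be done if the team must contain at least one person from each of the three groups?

With no constraint there are C(17,7) = 19448 possible selections.
Selections missing a whole group: no accountants → C(13,7) = 1716; no consultants → C(11,7) = 330; no lawyers → C(10,7) = 120.
Add back selections omitting two groups (i.e. drawn from a single group): C(4,7) + C(6,7) + C(7,7) = 1.
By inclusion–exclusion: 19448 − 2166 + 1 = 17283.

17283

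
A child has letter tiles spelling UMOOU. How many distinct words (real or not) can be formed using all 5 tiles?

30

The 5 letters of UMOOU have repeats: O appearing twice and U appearing twice.
So there are 5! / (2!·2!) = 30 distinguishable arrangements.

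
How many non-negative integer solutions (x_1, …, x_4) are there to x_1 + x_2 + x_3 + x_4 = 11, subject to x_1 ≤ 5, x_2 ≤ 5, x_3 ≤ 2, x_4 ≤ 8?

97

Without the upper bounds there are C(14,3) = 364 ways to split 11 among 4 variables.
Subtract solutions that violate a single cap (substitute x_i' = x_i − (cap_i+1)): x_1 ≥ 6 gives C(8,3) = 56; x_2 ≥ 6 gives C(8,3) = 56; x_3 ≥ 3 gives C(11,3) = 165; x_4 ≥ 9 gives C(5,3) = 10. Together 287.
Add back pairs where two caps are both exceeded: 0 + 10 + 0 + 10 + 0 + 0 = 20.
By inclusion–exclusion the count is 364 − 287 + 20 = 97.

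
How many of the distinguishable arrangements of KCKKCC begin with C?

10

With the first slot taken by C, it remains to arrange the other 5 letters (KKKCC).
Those 5 letters have C appearing twice and K appearing 3 times, giving (5)!/(3!·2!) = 10.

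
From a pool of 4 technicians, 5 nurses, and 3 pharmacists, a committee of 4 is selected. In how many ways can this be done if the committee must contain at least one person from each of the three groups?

270

Total 4-person selections from all 12: C(12,4) = 495.
Subtract selections that omit an entire group: no technicians → C(8,4) = 70; no nurses → C(7,4) = 35; no pharmacists → C(9,4) = 126.
Add back selections omitting two groups (i.e. drawn from a single group): C(4,4) + C(5,4) + C(3,4) = 6.
By inclusion–exclusion: 495 − 231 + 6 = 270.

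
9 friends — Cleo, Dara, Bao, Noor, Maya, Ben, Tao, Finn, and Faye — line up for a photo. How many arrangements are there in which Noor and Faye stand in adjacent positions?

80640

Glue Noor and Faye into one block (2 internal orders), leaving 8 units to arrange in a row.
That gives 2 × 8! = 2 × 40320 = 80640.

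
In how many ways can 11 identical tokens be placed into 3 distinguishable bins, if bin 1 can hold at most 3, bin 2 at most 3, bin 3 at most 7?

6

Without the upper bounds there are C(13,2) = 78 ways to split 11 among 3 bins.
Subtract solutions that violate a single cap (substitute x_i' = x_i − (cap_i+1)): x_1 ≥ 4 gives C(9,2) = 36; x_2 ≥ 4 gives C(9,2) = 36; x_3 ≥ 8 gives C(5,2) = 10. Together 82.
Add back pairs where two caps are both exceeded: 10 + 0 + 0 = 10.
By inclusion–exclusion the count is 78 − 82 + 10 = 6.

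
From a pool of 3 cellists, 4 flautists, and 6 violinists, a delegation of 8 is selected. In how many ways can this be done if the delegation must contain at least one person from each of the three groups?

1233

Unrestricted: C(13,8) = 1287 ways to pick any 8 of the 13.
Selections missing a whole group: no cellists → C(10,8) = 45; no flautists → C(9,8) = 9; no violinists → C(7,8) = 0.
Add back selections omitting two groups (i.e. drawn from a single group): C(3,8) + C(4,8) + C(6,8) = 0.
By inclusion–exclusion: 1287 − 54 + 0 = 1233.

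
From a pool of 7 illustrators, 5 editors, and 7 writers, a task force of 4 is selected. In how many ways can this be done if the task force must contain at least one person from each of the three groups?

1960

With no constraint there are C(19,4) = 3876 possible selections.
Selections missing a whole group: no illustrators → C(12,4) = 495; no editors → C(14,4) = 1001; no writers → C(12,4) = 495.
Add back selections omitting two groups (i.e. drawn from a single group): C(7,4) + C(5,4) + C(7,4) = 75.
By inclusion–exclusion: 3876 − 1991 + 75 = 1960.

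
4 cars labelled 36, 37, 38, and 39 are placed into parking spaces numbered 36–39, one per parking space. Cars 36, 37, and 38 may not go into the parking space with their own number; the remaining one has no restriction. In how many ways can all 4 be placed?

Let Aᵢ (for i ∈ {36, 37, 38}) be the placements that put car i in its forbidden parking space. Any j of these fix j positions, leaving (4−j)! ways to fill the rest, and there are C(3,j) ways to pick which j.
By inclusion–exclusion, the number of valid placements is Σ_{j=0}^{3} (−1)^j C(3,j)·(4−j)!.
Computing: 24 − 18 + 6 − 1 = 11.

11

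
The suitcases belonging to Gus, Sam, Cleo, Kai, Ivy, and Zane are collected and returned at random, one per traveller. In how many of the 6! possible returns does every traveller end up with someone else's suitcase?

This is the derangement count D_6: permutations of 6 items with no fixed point.
By inclusion–exclusion this is Σ_{j=0}^{6} (−1)^j C(6,j)·(6−j)!.
Computing: 720 − 720 + 360 − 120 + 30 − 6 + 1 = 265.

265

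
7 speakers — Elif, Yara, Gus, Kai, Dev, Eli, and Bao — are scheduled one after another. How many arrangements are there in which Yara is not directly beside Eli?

3600

There are 7! = 5040 arrangements in all. If Yara and Eli are adjacent, merging them into one block gives 2·(6)! = 1440 arrangements.
Complementary counting: 5040 − 1440 = 3600.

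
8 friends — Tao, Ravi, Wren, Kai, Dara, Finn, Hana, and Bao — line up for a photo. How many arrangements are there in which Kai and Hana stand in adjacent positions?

10080

Glue Kai and Hana into one block (2 internal orders), leaving 7 units to arrange in a row.
That gives 2 × 7! = 2 × 5040 = 10080.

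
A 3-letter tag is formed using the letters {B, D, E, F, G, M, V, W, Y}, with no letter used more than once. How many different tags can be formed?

504

Choose and order 3 of the 9 symbols: the first letter has 9 options, the next 8, then 7.
9 × 8 × 7 = 504.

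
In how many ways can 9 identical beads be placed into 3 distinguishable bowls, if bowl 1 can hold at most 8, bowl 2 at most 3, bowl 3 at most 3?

15

By stars and bars, unrestricted non-negative solutions to x_1+…+x_3 = 9 number C(9+2,2) = 55.
Subtract solutions that violate a single cap (substitute x_i' = x_i − (cap_i+1)): x_1 ≥ 9 gives C(2,2) = 1; x_2 ≥ 4 gives C(7,2) = 21; x_3 ≥ 4 gives C(7,2) = 21. Together 43.
Add back pairs where two caps are both exceeded: 0 + 0 + 3 = 3.
By inclusion–exclusion the count is 55 − 43 + 3 = 15.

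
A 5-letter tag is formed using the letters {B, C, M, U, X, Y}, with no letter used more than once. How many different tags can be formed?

With no repetition, fill the 5 letters in order: 6 choices, then 5, down to 2.
That product is 6 × 5 × 4 × 3 × 2 = 720.

720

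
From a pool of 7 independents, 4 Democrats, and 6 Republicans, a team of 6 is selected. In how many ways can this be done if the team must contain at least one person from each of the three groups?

9996

Unrestricted: C(17,6) = 12376 ways to pick any 6 of the 17.
Subtract selections that omit an entire group: no independents → C(10,6) = 210; no Democrats → C(13,6) = 1716; no Republicans → C(11,6) = 462.
Add back selections omitting two groups (i.e. drawn from a single group): C(7,6) + C(4,6) + C(6,6) = 8.
By inclusion–exclusion: 12376 − 2388 + 8 = 9996.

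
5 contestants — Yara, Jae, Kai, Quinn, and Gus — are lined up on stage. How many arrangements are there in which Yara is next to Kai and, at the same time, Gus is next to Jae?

24

Treat {Yara,Kai} as one block (2 orders) and {Gus,Jae} as another (2 orders).
That leaves 3 units to arrange: 2 × 2 × 3! = 4 × 6 = 24.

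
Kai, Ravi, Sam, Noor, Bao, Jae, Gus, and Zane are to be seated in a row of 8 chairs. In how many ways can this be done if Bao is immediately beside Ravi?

Place the 6 others and the Bao-Ravi pair as 7 objects in a line; the pair has 2 internal arrangements.
That gives 2 × 7! = 2 × 5040 = 10080.

10080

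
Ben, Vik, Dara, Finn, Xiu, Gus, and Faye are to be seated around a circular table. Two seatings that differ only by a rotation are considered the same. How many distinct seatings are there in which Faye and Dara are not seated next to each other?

All circular seatings of 7 people number (6)! = 720.
Those with Faye next to Dara: fuse the pair into one unit and seat 6 units around a circle — 2·(5)! = 240.
Subtracting, 720 − 240 = 480.

480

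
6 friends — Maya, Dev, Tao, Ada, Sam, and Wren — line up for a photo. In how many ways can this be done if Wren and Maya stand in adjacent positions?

Treat {Wren, Maya} as a single unit. There are 5 units to order, and the pair itself can be ordered 2 ways.
That gives 2 × 5! = 2 × 120 = 240.

240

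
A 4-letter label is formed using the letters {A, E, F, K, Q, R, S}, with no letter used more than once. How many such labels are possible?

Choose and order 4 of the 7 symbols: the first letter has 7 options, the next 6, then 5, 4.
That product is 7 × 6 × 5 × 4 = 840.

840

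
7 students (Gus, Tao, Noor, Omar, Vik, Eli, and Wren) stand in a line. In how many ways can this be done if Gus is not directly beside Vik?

3600

There are 7! = 5040 arrangements in all. If Gus and Vik are adjacent, merging them into one block gives 2·(6)! = 1440 arrangements.
Complementary counting: 5040 − 1440 = 3600.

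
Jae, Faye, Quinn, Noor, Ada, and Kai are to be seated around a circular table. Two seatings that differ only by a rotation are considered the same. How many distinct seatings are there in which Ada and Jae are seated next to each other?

Treat {Ada, Jae} as one unit (2 internal orders) and seat the resulting 5 units around the table: (4)! circular arrangements.
So 2 × (4)! = 2 × 24 = 48.

48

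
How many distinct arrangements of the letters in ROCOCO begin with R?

10

With the first slot taken by R, it remains to arrange the other 5 letters (OCOCO).
Those 5 letters have C appearing twice and O appearing 3 times, giving (5)!/(3!·2!) = 10.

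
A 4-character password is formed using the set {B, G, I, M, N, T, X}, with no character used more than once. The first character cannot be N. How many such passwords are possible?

720

The first character has 7−1 = 6 choices (anything except N).
The remaining 3 characters are filled from the other 6 symbols without repetition: 6 × 5 × 4 = 120.
Total: 6 × 120 = 720.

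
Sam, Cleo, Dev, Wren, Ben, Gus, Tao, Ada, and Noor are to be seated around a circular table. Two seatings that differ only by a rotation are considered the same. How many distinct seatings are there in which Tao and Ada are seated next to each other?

10080

Treat {Tao, Ada} as one unit (2 internal orders) and seat the resulting 8 units around the table: (7)! circular arrangements.
So 2 × (7)! = 2 × 5040 = 10080.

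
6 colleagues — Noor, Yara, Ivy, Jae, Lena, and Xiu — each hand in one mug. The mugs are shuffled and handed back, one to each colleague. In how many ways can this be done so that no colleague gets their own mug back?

This is the derangement count D_6: permutations of 6 items with no fixed point.
By inclusion–exclusion this is Σ_{j=0}^{6} (−1)^j C(6,j)·(6−j)!.
Computing: 720 − 720 + 360 − 120 + 30 − 6 + 1 = 265.

265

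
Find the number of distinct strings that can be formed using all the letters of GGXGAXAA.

560

Letter multiplicities in GGXGAXAA: A×3, G×3, X×2.
The number of distinct arrangements is 8!/(3!·3!·2!) = 40320/72 = 560.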